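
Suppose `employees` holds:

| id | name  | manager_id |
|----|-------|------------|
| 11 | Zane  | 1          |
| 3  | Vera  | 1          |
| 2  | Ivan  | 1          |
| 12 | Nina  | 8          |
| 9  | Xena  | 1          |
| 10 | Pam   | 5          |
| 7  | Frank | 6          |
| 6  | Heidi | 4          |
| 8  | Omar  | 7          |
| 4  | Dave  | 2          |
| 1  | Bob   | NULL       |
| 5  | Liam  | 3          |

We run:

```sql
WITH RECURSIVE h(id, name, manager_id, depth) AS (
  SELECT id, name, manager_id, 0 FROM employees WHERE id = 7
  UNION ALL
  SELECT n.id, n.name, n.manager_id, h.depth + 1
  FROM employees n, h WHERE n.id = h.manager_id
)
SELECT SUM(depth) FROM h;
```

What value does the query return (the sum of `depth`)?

Base: id=7 (Frank), manager_id=6, depth 0.
Iteration 1: join on id=6 -> Heidi (id 6, manager_id=4, depth 1).
Iteration 2: join on id=4 -> Dave (id 4, manager_id=2, depth 2).
Iteration 3: join on id=2 -> Ivan (id 2, manager_id=1, depth 3).
Iteration 4: join on id=1 -> Bob (id 1, manager_id=NULL, depth 4).
Iteration 5: manager_id is NULL; no match; recursion stops.
SUM(depth) = 0 + 1 + 2 + 3 + 4 = 10.

10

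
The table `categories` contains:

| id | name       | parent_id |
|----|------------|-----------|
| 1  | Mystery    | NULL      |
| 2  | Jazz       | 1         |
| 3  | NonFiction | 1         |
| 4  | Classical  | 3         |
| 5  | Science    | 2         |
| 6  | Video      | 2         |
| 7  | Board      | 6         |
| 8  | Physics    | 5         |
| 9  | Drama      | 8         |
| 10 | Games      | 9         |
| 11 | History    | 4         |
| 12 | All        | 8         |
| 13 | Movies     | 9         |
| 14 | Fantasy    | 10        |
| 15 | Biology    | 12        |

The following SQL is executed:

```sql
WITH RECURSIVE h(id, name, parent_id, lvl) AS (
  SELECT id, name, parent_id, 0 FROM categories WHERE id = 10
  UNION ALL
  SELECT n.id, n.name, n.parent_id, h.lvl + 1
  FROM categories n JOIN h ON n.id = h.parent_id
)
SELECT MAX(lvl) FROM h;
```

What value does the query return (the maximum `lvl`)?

5

Base: id=10 (Games), parent_id=9, lvl 0.
Iteration 1: join on id=9 -> Drama (id 9, parent_id=8, lvl 1).
Iteration 2: join on id=8 -> Physics (id 8, parent_id=5, lvl 2).
Iteration 3: join on id=5 -> Science (id 5, parent_id=2, lvl 3).
Iteration 4: join on id=2 -> Jazz (id 2, parent_id=1, lvl 4).
Iteration 5: join on id=1 -> Mystery (id 1, parent_id=NULL, lvl 5).
Iteration 6: parent_id is NULL; no match; recursion stops.
lvl values: 0, 1, 2, 3, 4, 5; the maximum is 5.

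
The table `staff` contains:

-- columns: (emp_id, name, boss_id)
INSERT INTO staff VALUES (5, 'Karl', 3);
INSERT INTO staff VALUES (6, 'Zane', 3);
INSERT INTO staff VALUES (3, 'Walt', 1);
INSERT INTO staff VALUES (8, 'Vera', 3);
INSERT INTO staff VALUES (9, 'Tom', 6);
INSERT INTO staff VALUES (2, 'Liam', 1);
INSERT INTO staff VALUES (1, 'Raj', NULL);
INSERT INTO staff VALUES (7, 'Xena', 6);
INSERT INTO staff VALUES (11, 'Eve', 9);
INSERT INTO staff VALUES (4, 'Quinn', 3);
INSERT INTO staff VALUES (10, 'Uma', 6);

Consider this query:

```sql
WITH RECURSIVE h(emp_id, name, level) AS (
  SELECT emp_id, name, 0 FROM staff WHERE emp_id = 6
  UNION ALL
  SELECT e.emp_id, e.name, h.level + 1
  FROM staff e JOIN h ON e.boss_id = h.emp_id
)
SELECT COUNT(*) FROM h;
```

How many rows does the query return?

5

Base: emp_id=6 (Zane) at level 0.
Iteration 1: rows with boss_id in {6} -> Xena (id 7, level 1), Tom (id 9, level 1), Uma (id 10, level 1).
Iteration 2: rows with boss_id in {7,9,10} -> Eve (id 11, level 2).
Iteration 3: no rows with boss_id in {11}; recursion stops.
Total rows emitted: 5.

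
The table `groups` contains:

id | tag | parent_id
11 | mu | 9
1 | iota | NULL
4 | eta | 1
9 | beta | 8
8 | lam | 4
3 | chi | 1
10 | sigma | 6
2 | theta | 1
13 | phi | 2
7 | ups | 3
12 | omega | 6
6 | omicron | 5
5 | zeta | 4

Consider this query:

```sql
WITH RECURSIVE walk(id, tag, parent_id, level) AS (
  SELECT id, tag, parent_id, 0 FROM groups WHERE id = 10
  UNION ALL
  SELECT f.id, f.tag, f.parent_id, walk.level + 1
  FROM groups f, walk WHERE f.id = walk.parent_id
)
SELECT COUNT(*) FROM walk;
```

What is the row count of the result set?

Base: id=10 (sigma), parent_id=6, level 0.
Iteration 1: join on id=6 -> omicron (id 6, parent_id=5, level 1).
Iteration 2: join on id=5 -> zeta (id 5, parent_id=4, level 2).
Iteration 3: join on id=4 -> eta (id 4, parent_id=1, level 3).
Iteration 4: join on id=1 -> iota (id 1, parent_id=NULL, level 4).
Iteration 5: parent_id is NULL; no match; recursion stops.
Total rows emitted: 5.

5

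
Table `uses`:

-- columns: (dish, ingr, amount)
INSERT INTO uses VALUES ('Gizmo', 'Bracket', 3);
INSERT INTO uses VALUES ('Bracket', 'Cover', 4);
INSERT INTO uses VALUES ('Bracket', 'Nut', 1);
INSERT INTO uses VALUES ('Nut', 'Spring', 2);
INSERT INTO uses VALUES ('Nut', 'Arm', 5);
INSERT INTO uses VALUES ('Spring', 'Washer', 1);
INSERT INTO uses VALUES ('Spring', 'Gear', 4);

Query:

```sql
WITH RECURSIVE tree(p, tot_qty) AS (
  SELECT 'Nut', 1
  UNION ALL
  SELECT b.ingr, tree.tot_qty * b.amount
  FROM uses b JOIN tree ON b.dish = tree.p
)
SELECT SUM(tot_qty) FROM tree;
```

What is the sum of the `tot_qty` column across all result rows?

Base: (Nut, tot_qty=1).
Iteration 1: components of {Nut} -> Arm = 1*5 = 5, Spring = 1*2 = 2.
Iteration 2: components of {Arm,Spring} -> Gear = 2*4 = 8, Washer = 2*1 = 2.
Iteration 3: no further components; recursion stops.
SUM(tot_qty) = 1 + 2 + 5 + 2 + 8 = 18.

18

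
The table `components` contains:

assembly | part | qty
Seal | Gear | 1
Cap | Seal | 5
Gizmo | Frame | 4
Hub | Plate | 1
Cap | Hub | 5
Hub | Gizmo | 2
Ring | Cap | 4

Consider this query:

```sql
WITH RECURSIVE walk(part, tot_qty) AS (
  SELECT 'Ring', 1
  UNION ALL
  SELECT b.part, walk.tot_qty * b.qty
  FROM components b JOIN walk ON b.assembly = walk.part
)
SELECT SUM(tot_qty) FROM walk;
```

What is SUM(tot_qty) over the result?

Base: (Ring, tot_qty=1).
Iteration 1: components of {Ring} -> Cap = 1*4 = 4.
Iteration 2: components of {Cap} -> Hub = 4*5 = 20, Seal = 4*5 = 20.
Iteration 3: components of {Hub,Seal} -> Gear = 20*1 = 20, Gizmo = 20*2 = 40, Plate = 20*1 = 20.
Iteration 4: components of {Gear,Gizmo,Plate} -> Frame = 40*4 = 160.
Iteration 5: no further components; recursion stops.
SUM(tot_qty) = 1 + 4 + 20 + 20 + 40 + 20 + 20 + 160 = 285.

285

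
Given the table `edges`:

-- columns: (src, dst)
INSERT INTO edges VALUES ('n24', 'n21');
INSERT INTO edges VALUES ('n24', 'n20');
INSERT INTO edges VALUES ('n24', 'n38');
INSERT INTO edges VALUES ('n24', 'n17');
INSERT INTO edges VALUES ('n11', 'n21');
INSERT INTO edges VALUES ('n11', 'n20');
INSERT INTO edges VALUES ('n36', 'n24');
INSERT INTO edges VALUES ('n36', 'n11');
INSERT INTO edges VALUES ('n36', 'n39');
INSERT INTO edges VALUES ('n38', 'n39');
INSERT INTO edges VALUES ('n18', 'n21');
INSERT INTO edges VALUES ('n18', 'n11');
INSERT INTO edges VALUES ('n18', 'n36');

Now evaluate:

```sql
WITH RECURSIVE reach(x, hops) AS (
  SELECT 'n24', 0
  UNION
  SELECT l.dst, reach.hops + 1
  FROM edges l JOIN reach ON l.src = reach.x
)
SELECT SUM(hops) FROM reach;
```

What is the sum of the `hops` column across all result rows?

6

Base: (n24, hops=0).
Iteration 1: edges from {n24} -> (n17, hops=1), (n20, hops=1), (n21, hops=1), (n38, hops=1).
Iteration 2: edges from {n17,n20,n21,n38} -> (n39, hops=2).
Iteration 3: no outgoing edges from {n39}; recursion stops.
SUM(hops) = 0 + 1 + 1 + 1 + 1 + 2 = 6.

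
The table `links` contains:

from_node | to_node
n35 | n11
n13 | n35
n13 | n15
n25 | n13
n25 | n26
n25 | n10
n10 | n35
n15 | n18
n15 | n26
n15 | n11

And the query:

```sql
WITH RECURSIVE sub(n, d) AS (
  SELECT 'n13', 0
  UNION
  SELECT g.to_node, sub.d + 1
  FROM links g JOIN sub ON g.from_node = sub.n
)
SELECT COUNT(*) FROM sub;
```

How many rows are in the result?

6

Base: (n13, d=0).
Iteration 1: edges from {n13} -> (n15, d=1), (n35, d=1).
Iteration 2: edges from {n15,n35} -> (n11, d=2), (n18, d=2), (n26, d=2). [UNION drops 1 duplicate row(s)]
Iteration 3: no outgoing edges from {n11,n18,n26}; recursion stops.
Total rows emitted: 6.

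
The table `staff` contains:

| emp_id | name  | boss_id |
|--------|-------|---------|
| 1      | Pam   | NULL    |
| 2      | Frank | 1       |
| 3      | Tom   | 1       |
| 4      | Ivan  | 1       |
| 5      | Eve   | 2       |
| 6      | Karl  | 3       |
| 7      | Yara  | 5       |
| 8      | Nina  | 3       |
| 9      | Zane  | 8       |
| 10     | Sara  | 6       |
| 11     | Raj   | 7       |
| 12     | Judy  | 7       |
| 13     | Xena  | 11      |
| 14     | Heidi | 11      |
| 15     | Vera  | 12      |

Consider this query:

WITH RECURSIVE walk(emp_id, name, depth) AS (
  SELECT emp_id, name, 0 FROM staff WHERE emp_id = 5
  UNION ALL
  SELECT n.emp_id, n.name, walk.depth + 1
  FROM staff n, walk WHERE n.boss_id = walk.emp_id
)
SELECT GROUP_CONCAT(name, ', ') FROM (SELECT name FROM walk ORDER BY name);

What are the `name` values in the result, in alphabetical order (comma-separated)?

Base: emp_id=5 (Eve) at depth 0.
Iteration 1: rows with boss_id in {5} -> Yara (id 7, depth 1).
Iteration 2: rows with boss_id in {7} -> Raj (id 11, depth 2), Judy (id 12, depth 2).
Iteration 3: rows with boss_id in {11,12} -> Xena (id 13, depth 3), Heidi (id 14, depth 3), Vera (id 15, depth 3).
Iteration 4: no rows with boss_id in {13,14,15}; recursion stops.

Eve, Heidi, Judy, Raj, Vera, Xena, Yara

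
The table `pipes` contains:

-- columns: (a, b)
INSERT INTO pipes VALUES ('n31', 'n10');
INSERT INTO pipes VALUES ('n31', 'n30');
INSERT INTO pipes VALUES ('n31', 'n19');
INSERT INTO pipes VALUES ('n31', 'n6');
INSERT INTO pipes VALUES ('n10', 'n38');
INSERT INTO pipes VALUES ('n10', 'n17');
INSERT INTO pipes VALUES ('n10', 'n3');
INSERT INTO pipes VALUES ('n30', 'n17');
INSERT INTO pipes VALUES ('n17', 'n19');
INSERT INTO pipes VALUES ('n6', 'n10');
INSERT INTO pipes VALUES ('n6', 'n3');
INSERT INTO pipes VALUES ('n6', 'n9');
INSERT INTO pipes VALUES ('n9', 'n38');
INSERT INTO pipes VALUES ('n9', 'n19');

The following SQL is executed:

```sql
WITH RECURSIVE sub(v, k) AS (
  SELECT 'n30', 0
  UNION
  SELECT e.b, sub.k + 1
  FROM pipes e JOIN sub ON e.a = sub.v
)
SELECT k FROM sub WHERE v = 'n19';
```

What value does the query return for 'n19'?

Base: (n30, k=0).
Iteration 1: edges from {n30} -> (n17, k=1).
Iteration 2: edges from {n17} -> (n19, k=2).
Iteration 3: no outgoing edges from {n19}; recursion stops.

2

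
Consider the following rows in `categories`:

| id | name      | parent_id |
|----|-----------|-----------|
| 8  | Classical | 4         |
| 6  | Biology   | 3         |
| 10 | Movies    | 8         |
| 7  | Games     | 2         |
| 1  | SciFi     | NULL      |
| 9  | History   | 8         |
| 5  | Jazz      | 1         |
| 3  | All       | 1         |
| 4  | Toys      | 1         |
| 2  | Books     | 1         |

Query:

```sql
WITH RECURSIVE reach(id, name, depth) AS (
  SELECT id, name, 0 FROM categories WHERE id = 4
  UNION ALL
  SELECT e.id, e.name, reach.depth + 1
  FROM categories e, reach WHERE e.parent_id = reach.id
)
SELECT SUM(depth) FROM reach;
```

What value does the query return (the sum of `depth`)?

Base: id=4 (Toys) at depth 0.
Iteration 1: rows with parent_id in {4} -> Classical (id 8, depth 1).
Iteration 2: rows with parent_id in {8} -> History (id 9, depth 2), Movies (id 10, depth 2).
Iteration 3: no rows with parent_id in {9,10}; recursion stops.
SUM(depth) = 0 + 1 + 2 + 2 = 5.

5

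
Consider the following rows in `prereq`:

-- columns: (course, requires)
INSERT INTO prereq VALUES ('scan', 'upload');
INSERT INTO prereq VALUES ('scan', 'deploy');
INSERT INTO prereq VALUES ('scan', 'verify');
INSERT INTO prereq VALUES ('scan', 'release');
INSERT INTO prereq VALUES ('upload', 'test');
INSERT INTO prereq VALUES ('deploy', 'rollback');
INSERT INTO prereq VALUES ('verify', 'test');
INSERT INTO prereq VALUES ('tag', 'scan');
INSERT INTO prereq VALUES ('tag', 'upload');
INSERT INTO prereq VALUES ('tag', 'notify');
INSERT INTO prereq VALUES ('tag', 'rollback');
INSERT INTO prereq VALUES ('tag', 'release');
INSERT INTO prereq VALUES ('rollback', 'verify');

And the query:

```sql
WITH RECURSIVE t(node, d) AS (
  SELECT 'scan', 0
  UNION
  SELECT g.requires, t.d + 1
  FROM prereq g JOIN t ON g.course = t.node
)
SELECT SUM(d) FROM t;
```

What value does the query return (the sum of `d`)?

Base: (scan, d=0).
Iteration 1: edges from {scan} -> (deploy, d=1), (release, d=1), (upload, d=1), (verify, d=1).
Iteration 2: edges from {deploy,release,upload,verify} -> (rollback, d=2), (test, d=2). [UNION drops 1 duplicate row(s)]
Iteration 3: edges from {rollback,test} -> (verify, d=3).
Iteration 4: edges from {verify} -> (test, d=4).
Iteration 5: no outgoing edges from {test}; recursion stops.
SUM(d) = 0 + 1 + 1 + 1 + 1 + 2 + 2 + 3 + 4 = 15.

15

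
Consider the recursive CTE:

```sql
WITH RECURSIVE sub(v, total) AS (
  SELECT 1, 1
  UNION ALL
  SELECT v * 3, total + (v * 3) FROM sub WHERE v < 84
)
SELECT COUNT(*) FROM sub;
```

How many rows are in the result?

6

Base: v=1, total=1.
Iteration 1: 1 < 84 holds -> v = 1 * 3 = 3, total = 1 + 3 = 4.
Iteration 2: 3 < 84 holds -> v = 3 * 3 = 9, total = 4 + 9 = 13.
Iteration 3: 9 < 84 holds -> v = 9 * 3 = 27, total = 13 + 27 = 40.
Iteration 4: 27 < 84 holds -> v = 27 * 3 = 81, total = 40 + 81 = 121.
Iteration 5: 81 < 84 holds -> v = 81 * 3 = 243, total = 121 + 243 = 364.
Iteration 6: 243 < 84 fails; recursion stops.
Total rows emitted: 6.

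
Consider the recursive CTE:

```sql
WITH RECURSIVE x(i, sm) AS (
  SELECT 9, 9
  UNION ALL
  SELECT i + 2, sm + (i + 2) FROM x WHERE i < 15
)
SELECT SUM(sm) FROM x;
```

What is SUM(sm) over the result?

Base: i=9, sm=9.
Iteration 1: 9 < 15 holds -> i = 9 + 2 = 11, sm = 9 + 11 = 20.
Iteration 2: 11 < 15 holds -> i = 11 + 2 = 13, sm = 20 + 13 = 33.
Iteration 3: 13 < 15 holds -> i = 13 + 2 = 15, sm = 33 + 15 = 48.
Iteration 4: 15 < 15 fails; recursion stops.
SUM(sm) = 9 + 20 + 33 + 48 = 110.

110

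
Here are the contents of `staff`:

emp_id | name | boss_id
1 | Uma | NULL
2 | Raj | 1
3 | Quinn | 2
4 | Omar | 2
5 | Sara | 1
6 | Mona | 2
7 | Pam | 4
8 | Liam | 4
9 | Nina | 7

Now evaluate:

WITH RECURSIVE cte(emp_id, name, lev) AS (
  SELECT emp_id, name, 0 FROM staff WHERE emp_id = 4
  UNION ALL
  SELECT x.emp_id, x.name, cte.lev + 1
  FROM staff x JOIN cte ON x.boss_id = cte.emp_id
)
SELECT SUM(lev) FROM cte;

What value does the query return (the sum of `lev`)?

4

Base: emp_id=4 (Omar) at lev 0.
Iteration 1: rows with boss_id in {4} -> Pam (id 7, lev 1), Liam (id 8, lev 1).
Iteration 2: rows with boss_id in {7,8} -> Nina (id 9, lev 2).
Iteration 3: no rows with boss_id in {9}; recursion stops.
SUM(lev) = 0 + 1 + 1 + 2 = 4.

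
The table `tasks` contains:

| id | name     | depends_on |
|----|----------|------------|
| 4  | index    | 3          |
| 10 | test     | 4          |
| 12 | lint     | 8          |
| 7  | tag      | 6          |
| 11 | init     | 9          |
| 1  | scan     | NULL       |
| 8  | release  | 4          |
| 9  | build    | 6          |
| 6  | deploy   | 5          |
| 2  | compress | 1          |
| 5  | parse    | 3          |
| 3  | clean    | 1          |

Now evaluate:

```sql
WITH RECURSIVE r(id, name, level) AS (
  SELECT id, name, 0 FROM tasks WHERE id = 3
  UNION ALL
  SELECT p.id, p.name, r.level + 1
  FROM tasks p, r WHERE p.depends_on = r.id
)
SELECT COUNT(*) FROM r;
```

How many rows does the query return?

10

Base: id=3 (clean) at level 0.
Iteration 1: rows with depends_on in {3} -> index (id 4, level 1), parse (id 5, level 1).
Iteration 2: rows with depends_on in {4,5} -> deploy (id 6, level 2), release (id 8, level 2), test (id 10, level 2).
Iteration 3: rows with depends_on in {6,8,10} -> tag (id 7, level 3), build (id 9, level 3), lint (id 12, level 3).
Iteration 4: rows with depends_on in {7,9,12} -> init (id 11, level 4).
Iteration 5: no rows with depends_on in {11}; recursion stops.
Total rows emitted: 10.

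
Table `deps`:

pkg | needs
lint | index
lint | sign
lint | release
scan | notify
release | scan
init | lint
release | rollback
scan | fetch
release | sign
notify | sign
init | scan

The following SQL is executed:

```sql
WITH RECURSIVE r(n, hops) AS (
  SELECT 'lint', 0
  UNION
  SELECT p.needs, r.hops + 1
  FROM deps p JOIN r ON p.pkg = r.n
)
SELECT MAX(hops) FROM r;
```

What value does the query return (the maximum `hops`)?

4

Base: (lint, hops=0).
Iteration 1: edges from {lint} -> (index, hops=1), (release, hops=1), (sign, hops=1).
Iteration 2: edges from {index,release,sign} -> (rollback, hops=2), (scan, hops=2), (sign, hops=2).
Iteration 3: edges from {rollback,scan,sign} -> (fetch, hops=3), (notify, hops=3).
Iteration 4: edges from {fetch,notify} -> (sign, hops=4).
Iteration 5: no outgoing edges from {sign}; recursion stops.
hops values: 0, 1, 1, 1, 2, 2, 2, 3, 3, 4; the maximum is 4.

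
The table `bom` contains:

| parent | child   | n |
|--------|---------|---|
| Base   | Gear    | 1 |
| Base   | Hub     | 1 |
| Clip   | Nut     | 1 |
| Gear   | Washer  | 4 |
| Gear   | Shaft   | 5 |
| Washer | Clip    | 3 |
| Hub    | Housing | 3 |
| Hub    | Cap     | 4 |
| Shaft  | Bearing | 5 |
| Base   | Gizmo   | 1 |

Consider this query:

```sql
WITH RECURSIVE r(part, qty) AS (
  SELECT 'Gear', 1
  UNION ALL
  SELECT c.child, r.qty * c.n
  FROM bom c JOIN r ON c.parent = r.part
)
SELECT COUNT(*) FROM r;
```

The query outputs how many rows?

6

Base: (Gear, qty=1).
Iteration 1: components of {Gear} -> Shaft = 1*5 = 5, Washer = 1*4 = 4.
Iteration 2: components of {Shaft,Washer} -> Bearing = 5*5 = 25, Clip = 4*3 = 12.
Iteration 3: components of {Bearing,Clip} -> Nut = 12*1 = 12.
Iteration 4: no further components; recursion stops.
Total rows emitted: 6.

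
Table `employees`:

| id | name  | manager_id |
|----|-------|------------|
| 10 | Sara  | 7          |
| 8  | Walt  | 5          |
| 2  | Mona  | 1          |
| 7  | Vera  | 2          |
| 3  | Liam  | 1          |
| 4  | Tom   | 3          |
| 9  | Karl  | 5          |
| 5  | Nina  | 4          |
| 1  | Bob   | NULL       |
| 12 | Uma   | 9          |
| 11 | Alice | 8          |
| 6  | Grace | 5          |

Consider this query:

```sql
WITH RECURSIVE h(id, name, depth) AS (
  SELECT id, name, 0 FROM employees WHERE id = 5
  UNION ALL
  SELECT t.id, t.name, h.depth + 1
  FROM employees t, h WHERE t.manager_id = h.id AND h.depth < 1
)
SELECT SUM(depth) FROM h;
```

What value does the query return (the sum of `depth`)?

Base: id=5 (Nina) at depth 0.
Iteration 1: rows with manager_id in {5} -> Grace (id 6, depth 1), Walt (id 8, depth 1), Karl (id 9, depth 1).
Iteration 2: depth < 1 fails for all current rows; recursion stops.
SUM(depth) = 0 + 1 + 1 + 1 = 3.

3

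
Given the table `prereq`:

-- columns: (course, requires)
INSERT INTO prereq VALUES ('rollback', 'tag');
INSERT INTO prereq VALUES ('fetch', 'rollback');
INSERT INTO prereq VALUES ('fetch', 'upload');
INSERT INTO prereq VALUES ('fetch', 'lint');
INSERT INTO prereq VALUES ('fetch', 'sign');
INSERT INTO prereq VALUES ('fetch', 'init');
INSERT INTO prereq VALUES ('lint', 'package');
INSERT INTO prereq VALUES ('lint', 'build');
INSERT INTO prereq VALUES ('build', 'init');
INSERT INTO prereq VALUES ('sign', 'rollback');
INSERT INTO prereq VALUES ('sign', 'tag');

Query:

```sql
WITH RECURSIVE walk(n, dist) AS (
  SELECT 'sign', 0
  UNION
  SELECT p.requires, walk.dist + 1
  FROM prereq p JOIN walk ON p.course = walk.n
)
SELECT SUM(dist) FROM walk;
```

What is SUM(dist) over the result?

4

Base: (sign, dist=0).
Iteration 1: edges from {sign} -> (rollback, dist=1), (tag, dist=1).
Iteration 2: edges from {rollback,tag} -> (tag, dist=2).
Iteration 3: no outgoing edges from {tag}; recursion stops.
SUM(dist) = 0 + 1 + 1 + 2 = 4.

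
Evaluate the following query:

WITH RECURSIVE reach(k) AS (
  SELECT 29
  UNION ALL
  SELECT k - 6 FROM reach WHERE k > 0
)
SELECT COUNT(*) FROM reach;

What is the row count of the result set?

6

Base: k=29.
Iteration 1: 29 > 0 holds -> k = 29 - 6 = 23.
Iteration 2: 23 > 0 holds -> k = 23 - 6 = 17.
Iteration 3: 17 > 0 holds -> k = 17 - 6 = 11.
Iteration 4: 11 > 0 holds -> k = 11 - 6 = 5.
Iteration 5: 5 > 0 holds -> k = 5 - 6 = -1.
Iteration 6: -1 > 0 fails; recursion stops.
Total rows emitted: 6.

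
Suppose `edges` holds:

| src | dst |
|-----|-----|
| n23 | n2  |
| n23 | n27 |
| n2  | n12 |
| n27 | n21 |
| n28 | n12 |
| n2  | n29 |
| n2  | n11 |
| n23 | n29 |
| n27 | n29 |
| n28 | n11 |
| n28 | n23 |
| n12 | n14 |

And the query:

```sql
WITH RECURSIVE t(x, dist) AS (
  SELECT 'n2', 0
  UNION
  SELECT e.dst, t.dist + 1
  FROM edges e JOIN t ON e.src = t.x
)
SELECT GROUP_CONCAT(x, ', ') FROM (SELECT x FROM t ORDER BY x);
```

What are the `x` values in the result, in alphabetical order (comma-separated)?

n11, n12, n14, n2, n29

Base: (n2, dist=0).
Iteration 1: edges from {n2} -> (n11, dist=1), (n12, dist=1), (n29, dist=1).
Iteration 2: edges from {n11,n12,n29} -> (n14, dist=2).
Iteration 3: no outgoing edges from {n14}; recursion stops.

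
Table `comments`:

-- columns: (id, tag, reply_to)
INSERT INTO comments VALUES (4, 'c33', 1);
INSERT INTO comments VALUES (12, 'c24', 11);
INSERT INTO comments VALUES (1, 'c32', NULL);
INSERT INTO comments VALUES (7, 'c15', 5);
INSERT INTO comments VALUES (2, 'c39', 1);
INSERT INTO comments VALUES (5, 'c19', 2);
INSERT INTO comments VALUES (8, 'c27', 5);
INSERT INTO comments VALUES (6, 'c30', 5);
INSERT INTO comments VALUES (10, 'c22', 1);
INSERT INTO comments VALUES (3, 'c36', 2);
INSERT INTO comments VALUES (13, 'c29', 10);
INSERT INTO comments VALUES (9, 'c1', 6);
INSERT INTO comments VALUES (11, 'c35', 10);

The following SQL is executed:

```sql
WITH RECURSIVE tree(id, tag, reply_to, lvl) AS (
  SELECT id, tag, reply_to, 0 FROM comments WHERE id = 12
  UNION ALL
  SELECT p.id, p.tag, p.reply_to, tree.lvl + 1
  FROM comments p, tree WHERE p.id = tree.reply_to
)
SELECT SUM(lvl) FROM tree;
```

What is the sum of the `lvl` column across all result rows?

6

Base: id=12 (c24), reply_to=11, lvl 0.
Iteration 1: join on id=11 -> c35 (id 11, reply_to=10, lvl 1).
Iteration 2: join on id=10 -> c22 (id 10, reply_to=1, lvl 2).
Iteration 3: join on id=1 -> c32 (id 1, reply_to=NULL, lvl 3).
Iteration 4: reply_to is NULL; no match; recursion stops.
SUM(lvl) = 0 + 1 + 2 + 3 = 6.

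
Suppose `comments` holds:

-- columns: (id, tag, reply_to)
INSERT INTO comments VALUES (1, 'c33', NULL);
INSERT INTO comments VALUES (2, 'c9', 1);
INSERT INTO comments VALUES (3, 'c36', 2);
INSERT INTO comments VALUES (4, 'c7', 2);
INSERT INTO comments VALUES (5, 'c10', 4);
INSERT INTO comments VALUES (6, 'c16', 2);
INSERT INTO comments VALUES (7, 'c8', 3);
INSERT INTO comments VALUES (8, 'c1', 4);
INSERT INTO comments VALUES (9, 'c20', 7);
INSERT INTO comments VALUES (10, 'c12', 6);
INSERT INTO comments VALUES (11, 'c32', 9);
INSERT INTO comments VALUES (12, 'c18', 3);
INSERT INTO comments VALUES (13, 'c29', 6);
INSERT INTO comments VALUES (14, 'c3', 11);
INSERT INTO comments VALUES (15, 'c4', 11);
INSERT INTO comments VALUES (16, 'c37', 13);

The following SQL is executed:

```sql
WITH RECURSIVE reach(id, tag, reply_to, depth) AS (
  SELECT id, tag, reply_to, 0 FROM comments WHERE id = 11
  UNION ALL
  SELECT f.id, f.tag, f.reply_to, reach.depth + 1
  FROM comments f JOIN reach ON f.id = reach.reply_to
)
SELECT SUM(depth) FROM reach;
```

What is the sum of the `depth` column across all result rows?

15

Base: id=11 (c32), reply_to=9, depth 0.
Iteration 1: join on id=9 -> c20 (id 9, reply_to=7, depth 1).
Iteration 2: join on id=7 -> c8 (id 7, reply_to=3, depth 2).
Iteration 3: join on id=3 -> c36 (id 3, reply_to=2, depth 3).
Iteration 4: join on id=2 -> c9 (id 2, reply_to=1, depth 4).
Iteration 5: join on id=1 -> c33 (id 1, reply_to=NULL, depth 5).
Iteration 6: reply_to is NULL; no match; recursion stops.
SUM(depth) = 0 + 1 + 2 + 3 + 4 + 5 = 15.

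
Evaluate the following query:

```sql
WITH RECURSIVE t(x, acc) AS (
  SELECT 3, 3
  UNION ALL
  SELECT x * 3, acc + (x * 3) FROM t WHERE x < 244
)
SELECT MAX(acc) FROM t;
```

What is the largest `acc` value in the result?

Base: x=3, acc=3.
Iteration 1: 3 < 244 holds -> x = 3 * 3 = 9, acc = 3 + 9 = 12.
Iteration 2: 9 < 244 holds -> x = 9 * 3 = 27, acc = 12 + 27 = 39.
Iteration 3: 27 < 244 holds -> x = 27 * 3 = 81, acc = 39 + 81 = 120.
Iteration 4: 81 < 244 holds -> x = 81 * 3 = 243, acc = 120 + 243 = 363.
Iteration 5: 243 < 244 holds -> x = 243 * 3 = 729, acc = 363 + 729 = 1092.
Iteration 6: 729 < 244 fails; recursion stops.
acc values: 3, 12, 39, 120, 363, 1092; the maximum is 1092.

1092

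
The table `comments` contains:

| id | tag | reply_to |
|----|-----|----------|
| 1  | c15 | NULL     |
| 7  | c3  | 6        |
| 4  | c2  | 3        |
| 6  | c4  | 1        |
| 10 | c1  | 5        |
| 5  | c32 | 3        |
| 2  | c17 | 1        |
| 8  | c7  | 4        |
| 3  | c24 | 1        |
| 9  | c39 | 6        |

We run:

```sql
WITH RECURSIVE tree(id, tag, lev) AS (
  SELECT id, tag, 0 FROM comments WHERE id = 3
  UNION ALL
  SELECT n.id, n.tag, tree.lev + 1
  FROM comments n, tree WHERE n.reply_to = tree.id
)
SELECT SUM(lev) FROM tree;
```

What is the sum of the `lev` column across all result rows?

6

Base: id=3 (c24) at lev 0.
Iteration 1: rows with reply_to in {3} -> c2 (id 4, lev 1), c32 (id 5, lev 1).
Iteration 2: rows with reply_to in {4,5} -> c7 (id 8, lev 2), c1 (id 10, lev 2).
Iteration 3: no rows with reply_to in {8,10}; recursion stops.
SUM(lev) = 0 + 1 + 1 + 2 + 2 = 6.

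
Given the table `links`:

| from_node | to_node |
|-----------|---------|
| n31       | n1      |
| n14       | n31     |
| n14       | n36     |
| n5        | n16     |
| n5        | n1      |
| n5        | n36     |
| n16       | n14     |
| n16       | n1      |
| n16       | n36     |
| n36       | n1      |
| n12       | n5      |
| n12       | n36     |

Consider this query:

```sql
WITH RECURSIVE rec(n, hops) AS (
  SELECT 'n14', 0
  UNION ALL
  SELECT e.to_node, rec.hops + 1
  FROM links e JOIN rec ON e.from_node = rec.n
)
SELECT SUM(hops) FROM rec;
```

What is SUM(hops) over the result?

Base: (n14, hops=0).
Iteration 1: edges from {n14} -> (n31, hops=1), (n36, hops=1).
Iteration 2: edges from {n31,n36} -> (n1, hops=2) x2. [UNION ALL keeps all 2 new rows, including repeats]
Iteration 3: no outgoing edges from {n1}; recursion stops.
SUM(hops) = 0 + 1 + 1 + 2 + 2 = 6.

6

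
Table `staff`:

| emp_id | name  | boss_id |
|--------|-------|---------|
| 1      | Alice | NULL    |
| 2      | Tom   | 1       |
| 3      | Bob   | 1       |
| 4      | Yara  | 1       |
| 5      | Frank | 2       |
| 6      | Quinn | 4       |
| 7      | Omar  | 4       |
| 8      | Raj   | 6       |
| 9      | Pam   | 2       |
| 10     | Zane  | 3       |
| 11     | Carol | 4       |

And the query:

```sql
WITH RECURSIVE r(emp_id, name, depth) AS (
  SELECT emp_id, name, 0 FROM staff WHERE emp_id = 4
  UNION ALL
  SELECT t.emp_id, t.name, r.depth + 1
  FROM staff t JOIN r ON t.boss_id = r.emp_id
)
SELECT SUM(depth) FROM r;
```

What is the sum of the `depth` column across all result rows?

Base: emp_id=4 (Yara) at depth 0.
Iteration 1: rows with boss_id in {4} -> Quinn (id 6, depth 1), Omar (id 7, depth 1), Carol (id 11, depth 1).
Iteration 2: rows with boss_id in {6,7,11} -> Raj (id 8, depth 2).
Iteration 3: no rows with boss_id in {8}; recursion stops.
SUM(depth) = 0 + 1 + 1 + 1 + 2 = 5.

5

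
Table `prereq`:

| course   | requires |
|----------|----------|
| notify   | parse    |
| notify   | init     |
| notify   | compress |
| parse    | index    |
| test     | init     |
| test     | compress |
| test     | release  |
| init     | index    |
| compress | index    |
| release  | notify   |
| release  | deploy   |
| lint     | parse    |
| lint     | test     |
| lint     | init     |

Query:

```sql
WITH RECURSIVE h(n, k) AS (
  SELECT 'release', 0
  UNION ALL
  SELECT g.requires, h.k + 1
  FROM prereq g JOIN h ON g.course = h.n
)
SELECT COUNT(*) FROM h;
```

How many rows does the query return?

9

Base: (release, k=0).
Iteration 1: edges from {release} -> (deploy, k=1), (notify, k=1).
Iteration 2: edges from {deploy,notify} -> (compress, k=2), (init, k=2), (parse, k=2).
Iteration 3: edges from {compress,init,parse} -> (index, k=3) x3. [UNION ALL keeps all 3 new rows, including repeats]
Iteration 4: no outgoing edges from {index}; recursion stops.
Total rows emitted: 9.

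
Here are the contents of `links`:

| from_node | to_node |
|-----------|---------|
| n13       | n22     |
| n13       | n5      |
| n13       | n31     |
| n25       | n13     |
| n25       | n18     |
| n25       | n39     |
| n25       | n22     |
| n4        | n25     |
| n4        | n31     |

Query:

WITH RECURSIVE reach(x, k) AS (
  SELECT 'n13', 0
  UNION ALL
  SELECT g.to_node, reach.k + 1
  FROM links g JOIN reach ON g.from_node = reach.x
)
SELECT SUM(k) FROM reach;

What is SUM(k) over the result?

3

Base: (n13, k=0).
Iteration 1: edges from {n13} -> (n22, k=1), (n31, k=1), (n5, k=1).
Iteration 2: no outgoing edges from {n22,n31,n5}; recursion stops.
SUM(k) = 0 + 1 + 1 + 1 = 3.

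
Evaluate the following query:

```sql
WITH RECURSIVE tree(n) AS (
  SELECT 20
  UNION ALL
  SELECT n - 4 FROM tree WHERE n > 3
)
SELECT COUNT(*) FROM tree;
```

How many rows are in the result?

Base: n=20.
Iteration 1: 20 > 3 holds -> n = 20 - 4 = 16.
Iteration 2: 16 > 3 holds -> n = 16 - 4 = 12.
Iteration 3: 12 > 3 holds -> n = 12 - 4 = 8.
Iteration 4: 8 > 3 holds -> n = 8 - 4 = 4.
Iteration 5: 4 > 3 holds -> n = 4 - 4 = 0.
Iteration 6: 0 > 3 fails; recursion stops.
Total rows emitted: 6.

6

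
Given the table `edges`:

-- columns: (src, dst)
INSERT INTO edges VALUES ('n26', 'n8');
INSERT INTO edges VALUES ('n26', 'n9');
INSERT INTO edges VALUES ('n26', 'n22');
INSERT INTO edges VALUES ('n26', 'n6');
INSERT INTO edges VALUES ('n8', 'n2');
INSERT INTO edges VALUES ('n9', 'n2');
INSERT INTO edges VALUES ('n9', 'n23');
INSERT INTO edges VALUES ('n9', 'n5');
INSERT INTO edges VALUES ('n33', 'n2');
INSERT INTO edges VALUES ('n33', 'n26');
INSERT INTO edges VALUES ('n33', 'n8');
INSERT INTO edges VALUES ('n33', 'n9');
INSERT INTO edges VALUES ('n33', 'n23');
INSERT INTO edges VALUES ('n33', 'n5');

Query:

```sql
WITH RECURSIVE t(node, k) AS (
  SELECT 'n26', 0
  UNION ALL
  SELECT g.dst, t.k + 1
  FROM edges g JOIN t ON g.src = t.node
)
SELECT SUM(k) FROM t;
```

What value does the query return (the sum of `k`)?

12

Base: (n26, k=0).
Iteration 1: edges from {n26} -> (n22, k=1), (n6, k=1), (n8, k=1), (n9, k=1).
Iteration 2: edges from {n22,n6,n8,n9} -> (n2, k=2) x2, (n23, k=2), (n5, k=2). [UNION ALL keeps all 4 new rows, including repeats]
Iteration 3: no outgoing edges from {n2,n23,n5}; recursion stops.
SUM(k) = 0 + 1 + 1 + 1 + 1 + 2 + 2 + 2 + 2 = 12.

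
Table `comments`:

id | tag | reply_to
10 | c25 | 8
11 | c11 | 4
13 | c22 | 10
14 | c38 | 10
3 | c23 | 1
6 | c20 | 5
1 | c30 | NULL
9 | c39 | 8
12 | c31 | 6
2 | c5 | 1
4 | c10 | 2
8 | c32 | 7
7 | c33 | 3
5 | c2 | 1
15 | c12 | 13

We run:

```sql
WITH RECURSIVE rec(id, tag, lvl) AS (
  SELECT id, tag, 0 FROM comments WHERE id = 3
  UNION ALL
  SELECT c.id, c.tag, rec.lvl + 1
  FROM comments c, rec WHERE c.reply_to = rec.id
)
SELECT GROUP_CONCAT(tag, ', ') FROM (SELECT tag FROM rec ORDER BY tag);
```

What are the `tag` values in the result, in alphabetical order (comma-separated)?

c12, c22, c23, c25, c32, c33, c38, c39

Base: id=3 (c23) at lvl 0.
Iteration 1: rows with reply_to in {3} -> c33 (id 7, lvl 1).
Iteration 2: rows with reply_to in {7} -> c32 (id 8, lvl 2).
Iteration 3: rows with reply_to in {8} -> c39 (id 9, lvl 3), c25 (id 10, lvl 3).
Iteration 4: rows with reply_to in {9,10} -> c22 (id 13, lvl 4), c38 (id 14, lvl 4).
Iteration 5: rows with reply_to in {13,14} -> c12 (id 15, lvl 5).
Iteration 6: no rows with reply_to in {15}; recursion stops.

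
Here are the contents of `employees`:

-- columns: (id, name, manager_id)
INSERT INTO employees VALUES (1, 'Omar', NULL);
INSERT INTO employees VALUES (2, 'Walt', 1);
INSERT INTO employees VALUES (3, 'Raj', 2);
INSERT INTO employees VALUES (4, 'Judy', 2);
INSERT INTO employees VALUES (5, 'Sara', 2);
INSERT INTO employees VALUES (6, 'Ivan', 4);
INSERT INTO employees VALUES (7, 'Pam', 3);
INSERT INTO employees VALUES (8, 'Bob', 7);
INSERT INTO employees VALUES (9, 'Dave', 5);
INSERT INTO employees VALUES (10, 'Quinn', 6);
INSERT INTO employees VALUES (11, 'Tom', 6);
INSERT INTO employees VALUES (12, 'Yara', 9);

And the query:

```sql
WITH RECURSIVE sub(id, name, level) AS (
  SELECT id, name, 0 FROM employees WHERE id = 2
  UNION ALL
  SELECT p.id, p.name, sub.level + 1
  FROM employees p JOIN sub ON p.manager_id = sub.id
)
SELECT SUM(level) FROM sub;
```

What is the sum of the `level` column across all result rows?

Base: id=2 (Walt) at level 0.
Iteration 1: rows with manager_id in {2} -> Raj (id 3, level 1), Judy (id 4, level 1), Sara (id 5, level 1).
Iteration 2: rows with manager_id in {3,4,5} -> Ivan (id 6, level 2), Pam (id 7, level 2), Dave (id 9, level 2).
Iteration 3: rows with manager_id in {6,7,9} -> Bob (id 8, level 3), Quinn (id 10, level 3), Tom (id 11, level 3), Yara (id 12, level 3).
Iteration 4: no rows with manager_id in {8,10,11,12}; recursion stops.
SUM(level) = 0 + 1 + 1 + 1 + 2 + 2 + 2 + 3 + 3 + 3 + 3 = 21.

21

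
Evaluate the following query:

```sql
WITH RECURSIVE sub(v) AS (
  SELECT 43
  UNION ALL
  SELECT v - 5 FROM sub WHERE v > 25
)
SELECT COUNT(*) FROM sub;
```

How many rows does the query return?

Base: v=43.
Iteration 1: 43 > 25 holds -> v = 43 - 5 = 38.
Iteration 2: 38 > 25 holds -> v = 38 - 5 = 33.
Iteration 3: 33 > 25 holds -> v = 33 - 5 = 28.
Iteration 4: 28 > 25 holds -> v = 28 - 5 = 23.
Iteration 5: 23 > 25 fails; recursion stops.
Total rows emitted: 5.

5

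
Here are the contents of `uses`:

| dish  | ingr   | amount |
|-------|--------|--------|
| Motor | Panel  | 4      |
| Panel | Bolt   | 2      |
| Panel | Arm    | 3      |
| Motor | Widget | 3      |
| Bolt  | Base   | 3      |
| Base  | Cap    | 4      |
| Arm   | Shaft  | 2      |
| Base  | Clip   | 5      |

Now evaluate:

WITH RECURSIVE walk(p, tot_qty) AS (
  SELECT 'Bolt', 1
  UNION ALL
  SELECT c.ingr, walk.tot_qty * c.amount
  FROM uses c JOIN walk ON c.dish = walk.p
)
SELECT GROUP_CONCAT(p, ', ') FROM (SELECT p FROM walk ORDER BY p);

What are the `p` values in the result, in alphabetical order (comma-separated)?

Base: (Bolt, tot_qty=1).
Iteration 1: components of {Bolt} -> Base = 1*3 = 3.
Iteration 2: components of {Base} -> Cap = 3*4 = 12, Clip = 3*5 = 15.
Iteration 3: no further components; recursion stops.

Base, Bolt, Cap, Clip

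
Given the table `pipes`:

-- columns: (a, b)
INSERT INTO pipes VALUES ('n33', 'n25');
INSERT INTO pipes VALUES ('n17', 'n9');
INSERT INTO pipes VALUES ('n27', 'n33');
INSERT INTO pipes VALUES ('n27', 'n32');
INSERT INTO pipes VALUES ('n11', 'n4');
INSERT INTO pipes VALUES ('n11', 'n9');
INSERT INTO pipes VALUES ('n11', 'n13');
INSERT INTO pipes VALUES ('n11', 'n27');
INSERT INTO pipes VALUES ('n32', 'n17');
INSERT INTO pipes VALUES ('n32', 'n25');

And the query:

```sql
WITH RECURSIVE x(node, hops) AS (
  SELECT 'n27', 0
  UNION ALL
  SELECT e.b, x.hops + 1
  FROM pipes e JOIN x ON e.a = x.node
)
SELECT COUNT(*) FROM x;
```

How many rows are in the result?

7

Base: (n27, hops=0).
Iteration 1: edges from {n27} -> (n32, hops=1), (n33, hops=1).
Iteration 2: edges from {n32,n33} -> (n17, hops=2), (n25, hops=2) x2. [UNION ALL keeps all 3 new rows, including repeats]
Iteration 3: edges from {n17,n25} -> (n9, hops=3).
Iteration 4: no outgoing edges from {n9}; recursion stops.
Total rows emitted: 7.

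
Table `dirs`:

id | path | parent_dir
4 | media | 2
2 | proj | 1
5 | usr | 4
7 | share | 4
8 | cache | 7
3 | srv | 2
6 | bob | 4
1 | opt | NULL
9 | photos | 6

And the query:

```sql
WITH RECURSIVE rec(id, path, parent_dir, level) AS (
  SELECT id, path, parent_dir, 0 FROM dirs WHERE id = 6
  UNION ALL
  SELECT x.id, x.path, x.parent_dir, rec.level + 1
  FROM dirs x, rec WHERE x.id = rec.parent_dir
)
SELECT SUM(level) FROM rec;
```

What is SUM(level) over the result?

6

Base: id=6 (bob), parent_dir=4, level 0.
Iteration 1: join on id=4 -> media (id 4, parent_dir=2, level 1).
Iteration 2: join on id=2 -> proj (id 2, parent_dir=1, level 2).
Iteration 3: join on id=1 -> opt (id 1, parent_dir=NULL, level 3).
Iteration 4: parent_dir is NULL; no match; recursion stops.
SUM(level) = 0 + 1 + 2 + 3 = 6.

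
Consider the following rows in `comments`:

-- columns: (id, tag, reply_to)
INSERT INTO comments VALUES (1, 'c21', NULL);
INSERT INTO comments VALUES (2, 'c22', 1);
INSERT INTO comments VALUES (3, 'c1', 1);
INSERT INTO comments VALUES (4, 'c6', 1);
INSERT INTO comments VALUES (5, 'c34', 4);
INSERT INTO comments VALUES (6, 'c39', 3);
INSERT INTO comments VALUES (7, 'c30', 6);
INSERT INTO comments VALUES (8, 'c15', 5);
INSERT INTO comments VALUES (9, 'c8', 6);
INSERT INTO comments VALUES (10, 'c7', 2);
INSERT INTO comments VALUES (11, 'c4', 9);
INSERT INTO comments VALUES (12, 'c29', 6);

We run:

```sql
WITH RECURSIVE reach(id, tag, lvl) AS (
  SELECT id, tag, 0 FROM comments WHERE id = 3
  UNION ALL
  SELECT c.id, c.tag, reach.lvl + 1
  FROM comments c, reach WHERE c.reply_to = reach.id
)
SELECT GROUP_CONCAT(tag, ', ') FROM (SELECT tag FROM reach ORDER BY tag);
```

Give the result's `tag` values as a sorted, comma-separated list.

c1, c29, c30, c39, c4, c8

Base: id=3 (c1) at lvl 0.
Iteration 1: rows with reply_to in {3} -> c39 (id 6, lvl 1).
Iteration 2: rows with reply_to in {6} -> c30 (id 7, lvl 2), c8 (id 9, lvl 2), c29 (id 12, lvl 2).
Iteration 3: rows with reply_to in {7,9,12} -> c4 (id 11, lvl 3).
Iteration 4: no rows with reply_to in {11}; recursion stops.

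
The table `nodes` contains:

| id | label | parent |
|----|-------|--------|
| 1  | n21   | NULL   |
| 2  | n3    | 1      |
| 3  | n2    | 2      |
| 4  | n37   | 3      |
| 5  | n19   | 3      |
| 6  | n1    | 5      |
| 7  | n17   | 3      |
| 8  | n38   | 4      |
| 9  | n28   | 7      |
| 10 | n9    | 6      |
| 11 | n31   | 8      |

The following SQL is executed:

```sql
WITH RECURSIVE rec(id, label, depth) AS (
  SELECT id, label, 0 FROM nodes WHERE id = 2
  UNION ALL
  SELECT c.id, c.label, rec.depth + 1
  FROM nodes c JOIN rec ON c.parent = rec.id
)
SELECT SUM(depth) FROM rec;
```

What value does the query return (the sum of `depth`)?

24

Base: id=2 (n3) at depth 0.
Iteration 1: rows with parent in {2} -> n2 (id 3, depth 1).
Iteration 2: rows with parent in {3} -> n37 (id 4, depth 2), n19 (id 5, depth 2), n17 (id 7, depth 2).
Iteration 3: rows with parent in {4,5,7} -> n1 (id 6, depth 3), n38 (id 8, depth 3), n28 (id 9, depth 3).
Iteration 4: rows with parent in {6,8,9} -> n9 (id 10, depth 4), n31 (id 11, depth 4).
Iteration 5: no rows with parent in {10,11}; recursion stops.
SUM(depth) = 0 + 1 + 2 + 2 + 2 + 3 + 3 + 3 + 4 + 4 = 24.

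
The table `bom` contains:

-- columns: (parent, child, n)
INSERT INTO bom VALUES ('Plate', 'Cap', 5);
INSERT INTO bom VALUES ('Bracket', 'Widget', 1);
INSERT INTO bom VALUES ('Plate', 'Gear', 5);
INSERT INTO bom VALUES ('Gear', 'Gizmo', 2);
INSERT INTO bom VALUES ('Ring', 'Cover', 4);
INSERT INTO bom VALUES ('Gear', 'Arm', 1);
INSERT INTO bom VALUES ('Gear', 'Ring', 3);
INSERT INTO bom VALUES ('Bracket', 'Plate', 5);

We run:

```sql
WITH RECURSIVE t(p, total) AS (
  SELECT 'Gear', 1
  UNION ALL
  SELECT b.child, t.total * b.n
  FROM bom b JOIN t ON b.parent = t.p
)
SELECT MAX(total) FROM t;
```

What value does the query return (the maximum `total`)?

Base: (Gear, total=1).
Iteration 1: components of {Gear} -> Arm = 1*1 = 1, Gizmo = 1*2 = 2, Ring = 1*3 = 3.
Iteration 2: components of {Arm,Gizmo,Ring} -> Cover = 3*4 = 12.
Iteration 3: no further components; recursion stops.
total values: 1, 1, 3, 2, 12; the maximum is 12.

12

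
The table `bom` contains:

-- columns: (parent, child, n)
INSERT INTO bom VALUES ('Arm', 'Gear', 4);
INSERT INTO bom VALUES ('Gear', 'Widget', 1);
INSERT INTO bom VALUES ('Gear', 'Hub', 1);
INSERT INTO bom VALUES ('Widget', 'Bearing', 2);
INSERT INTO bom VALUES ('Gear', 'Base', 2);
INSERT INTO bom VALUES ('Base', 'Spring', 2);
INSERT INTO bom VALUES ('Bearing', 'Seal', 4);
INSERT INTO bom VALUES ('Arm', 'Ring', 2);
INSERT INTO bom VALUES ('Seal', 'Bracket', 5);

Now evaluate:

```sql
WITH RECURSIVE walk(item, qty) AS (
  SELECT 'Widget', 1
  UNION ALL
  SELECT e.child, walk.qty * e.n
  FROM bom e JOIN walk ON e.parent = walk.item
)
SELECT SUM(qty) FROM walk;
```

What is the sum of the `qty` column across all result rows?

51

Base: (Widget, qty=1).
Iteration 1: components of {Widget} -> Bearing = 1*2 = 2.
Iteration 2: components of {Bearing} -> Seal = 2*4 = 8.
Iteration 3: components of {Seal} -> Bracket = 8*5 = 40.
Iteration 4: no further components; recursion stops.
SUM(qty) = 1 + 2 + 8 + 40 = 51.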